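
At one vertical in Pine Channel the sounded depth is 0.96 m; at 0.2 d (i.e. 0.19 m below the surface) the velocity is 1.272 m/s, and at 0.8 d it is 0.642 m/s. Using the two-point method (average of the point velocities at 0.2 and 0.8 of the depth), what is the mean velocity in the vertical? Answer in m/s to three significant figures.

0.957 m/s

v̄ = (1.272 + 0.642) / 2 = 0.9570 m/s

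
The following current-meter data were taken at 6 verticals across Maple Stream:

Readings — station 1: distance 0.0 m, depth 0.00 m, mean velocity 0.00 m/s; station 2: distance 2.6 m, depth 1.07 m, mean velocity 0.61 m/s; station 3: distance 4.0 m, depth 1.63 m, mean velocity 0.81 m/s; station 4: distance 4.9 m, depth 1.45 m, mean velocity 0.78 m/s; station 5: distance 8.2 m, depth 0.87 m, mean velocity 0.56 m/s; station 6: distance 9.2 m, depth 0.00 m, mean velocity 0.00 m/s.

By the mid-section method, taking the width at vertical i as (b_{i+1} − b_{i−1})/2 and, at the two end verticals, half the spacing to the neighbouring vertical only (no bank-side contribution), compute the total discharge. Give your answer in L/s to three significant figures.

w_2 = (4.0 − 0.0)/2 = 2 m; q_2 = 0.61 × 1.07 × 2 = 1.305 m³/s
w_3 = (4.9 − 2.6)/2 = 1.15 m; q_3 = 0.81 × 1.63 × 1.15 = 1.518 m³/s
w_4 = (8.2 − 4.0)/2 = 2.1 m; q_4 = 0.78 × 1.45 × 2.1 = 2.375 m³/s
w_5 = (9.2 − 4.9)/2 = 2.15 m; q_5 = 0.56 × 0.87 × 2.15 = 1.047 m³/s
Stations 1, 6 contribute zero (depth or velocity is 0).
Q = Σ qᵢ = 6.246 m³/s
= 6.246 × 1000 = 6246 L/s

6250 L/s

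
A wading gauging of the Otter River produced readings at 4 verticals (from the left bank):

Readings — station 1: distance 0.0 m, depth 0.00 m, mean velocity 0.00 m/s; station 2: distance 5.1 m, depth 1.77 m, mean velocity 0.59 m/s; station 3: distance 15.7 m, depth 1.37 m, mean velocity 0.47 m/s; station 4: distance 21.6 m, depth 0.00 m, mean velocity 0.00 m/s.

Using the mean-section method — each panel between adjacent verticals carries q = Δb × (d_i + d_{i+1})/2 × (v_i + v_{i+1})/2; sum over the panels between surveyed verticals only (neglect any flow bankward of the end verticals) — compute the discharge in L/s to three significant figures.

Panel 1-2: Δb = 5.1 m, d̄ = (0.00+1.77)/2 = 0.885, v̄ = (0.00+0.59)/2 = 0.295 → q = 5.1×0.885×0.295 = 1.331 m³/s
Panel 2-3: Δb = 10.6 m, d̄ = (1.77+1.37)/2 = 1.57, v̄ = (0.59+0.47)/2 = 0.53 → q = 10.6×1.57×0.53 = 8.820 m³/s
Panel 3-4: Δb = 5.9 m, d̄ = (1.37+0.00)/2 = 0.685, v̄ = (0.47+0.00)/2 = 0.235 → q = 5.9×0.685×0.235 = 0.9498 m³/s
Q = Σ q = 11.10 m³/s
= 11.10 × 1000 = 11100 L/s

11100 L/s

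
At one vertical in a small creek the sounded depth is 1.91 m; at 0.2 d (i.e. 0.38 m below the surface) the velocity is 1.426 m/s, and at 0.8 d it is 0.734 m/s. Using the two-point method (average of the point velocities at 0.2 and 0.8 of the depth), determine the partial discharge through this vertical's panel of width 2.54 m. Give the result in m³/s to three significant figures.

v̄ = (1.426 + 0.734) / 2 = 1.080 m/s
q = v̄ × d × w = 1.080 × 1.91 × 2.54 = 5.240 m³/s

5.24 m³/s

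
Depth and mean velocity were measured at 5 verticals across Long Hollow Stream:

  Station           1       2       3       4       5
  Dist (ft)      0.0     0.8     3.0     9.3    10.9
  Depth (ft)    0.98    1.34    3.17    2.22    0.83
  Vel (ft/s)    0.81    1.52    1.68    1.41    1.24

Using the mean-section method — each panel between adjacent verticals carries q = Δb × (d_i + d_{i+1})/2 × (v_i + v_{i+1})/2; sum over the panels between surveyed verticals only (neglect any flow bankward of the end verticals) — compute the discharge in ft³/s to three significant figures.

38.5 ft³/s

Panel 1-2: Δb = 0.8 ft, d̄ = (0.98+1.34)/2 = 1.16, v̄ = (0.81+1.52)/2 = 1.165 → q = 0.8×1.16×1.165 = 1.081 ft³/s
Panel 2-3: Δb = 2.2 ft, d̄ = (1.34+3.17)/2 = 2.255, v̄ = (1.52+1.68)/2 = 1.6 → q = 2.2×2.255×1.6 = 7.938 ft³/s
Panel 3-4: Δb = 6.3 ft, d̄ = (3.17+2.22)/2 = 2.695, v̄ = (1.68+1.41)/2 = 1.545 → q = 6.3×2.695×1.545 = 26.23 ft³/s
Panel 4-5: Δb = 1.6 ft, d̄ = (2.22+0.83)/2 = 1.525, v̄ = (1.41+1.24)/2 = 1.325 → q = 1.6×1.525×1.325 = 3.233 ft³/s
Q = Σ q = 38.48 ft³/s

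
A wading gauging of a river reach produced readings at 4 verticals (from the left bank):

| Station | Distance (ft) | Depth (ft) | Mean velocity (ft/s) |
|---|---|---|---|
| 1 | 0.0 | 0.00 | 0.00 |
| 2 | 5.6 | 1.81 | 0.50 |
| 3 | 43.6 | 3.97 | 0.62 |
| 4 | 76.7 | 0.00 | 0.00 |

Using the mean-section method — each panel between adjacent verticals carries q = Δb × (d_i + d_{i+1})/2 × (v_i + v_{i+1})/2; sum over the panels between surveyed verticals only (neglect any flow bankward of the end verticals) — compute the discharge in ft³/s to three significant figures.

Panel 1-2: Δb = 5.6 ft, d̄ = (0.00+1.81)/2 = 0.905, v̄ = (0.00+0.50)/2 = 0.25 → q = 5.6×0.905×0.25 = 1.267 ft³/s
Panel 2-3: Δb = 38 ft, d̄ = (1.81+3.97)/2 = 2.89, v̄ = (0.50+0.62)/2 = 0.56 → q = 38×2.89×0.56 = 61.50 ft³/s
Panel 3-4: Δb = 33.1 ft, d̄ = (3.97+0.00)/2 = 1.985, v̄ = (0.62+0.00)/2 = 0.31 → q = 33.1×1.985×0.31 = 20.37 ft³/s
Q = Σ q = 83.13 ft³/s

83.1 ft³/s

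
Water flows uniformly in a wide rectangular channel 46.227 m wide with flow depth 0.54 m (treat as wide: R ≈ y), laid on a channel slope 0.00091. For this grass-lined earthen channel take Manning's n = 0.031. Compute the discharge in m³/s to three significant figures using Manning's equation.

16.1 m³/s

A = b·y = 46.227 × 0.54 = 24.96 m²
Wide channel: R ≈ y = 0.54 m
Q = (1/n)·A·R^(2/3)·S^(1/2) = (1/0.031) × 24.96 × 0.5400^(2/3) × 0.00091^(1/2) = 16.11 m³/s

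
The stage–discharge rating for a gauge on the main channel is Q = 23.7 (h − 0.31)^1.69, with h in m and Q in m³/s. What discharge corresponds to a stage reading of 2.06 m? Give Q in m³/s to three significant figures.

Q = 23.7 × (2.06 − 0.31)^1.69 = 23.7 × 1.75^1.69 = 61.02 m³/s

61.0 m³/s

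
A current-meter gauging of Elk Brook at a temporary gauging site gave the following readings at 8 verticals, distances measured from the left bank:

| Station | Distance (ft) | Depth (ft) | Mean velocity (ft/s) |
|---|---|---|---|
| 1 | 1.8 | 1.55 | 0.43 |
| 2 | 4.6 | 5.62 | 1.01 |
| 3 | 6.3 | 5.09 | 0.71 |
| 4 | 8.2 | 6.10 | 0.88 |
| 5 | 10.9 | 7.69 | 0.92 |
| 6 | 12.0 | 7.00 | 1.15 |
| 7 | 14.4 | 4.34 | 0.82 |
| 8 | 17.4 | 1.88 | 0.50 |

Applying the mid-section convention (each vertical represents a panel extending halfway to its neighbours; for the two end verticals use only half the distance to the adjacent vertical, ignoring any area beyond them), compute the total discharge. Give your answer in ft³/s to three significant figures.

w_1 = (4.6 − 1.8)/2 = 1.4 ft; q_1 = 0.43 × 1.55 × 1.4 = 0.9331 ft³/s
w_2 = (6.3 − 1.8)/2 = 2.25 ft; q_2 = 1.01 × 5.62 × 2.25 = 12.77 ft³/s
w_3 = (8.2 − 4.6)/2 = 1.8 ft; q_3 = 0.71 × 5.09 × 1.8 = 6.505 ft³/s
w_4 = (10.9 − 6.3)/2 = 2.3 ft; q_4 = 0.88 × 6.10 × 2.3 = 12.35 ft³/s
w_5 = (12.0 − 8.2)/2 = 1.9 ft; q_5 = 0.92 × 7.69 × 1.9 = 13.44 ft³/s
w_6 = (14.4 − 10.9)/2 = 1.75 ft; q_6 = 1.15 × 7.00 × 1.75 = 14.09 ft³/s
w_7 = (17.4 − 12.0)/2 = 2.7 ft; q_7 = 0.82 × 4.34 × 2.7 = 9.609 ft³/s
w_8 = (17.4 − 14.4)/2 = 1.5 ft; q_8 = 0.50 × 1.88 × 1.5 = 1.410 ft³/s
Q = Σ qᵢ = 71.10 ft³/s

71.1 ft³/s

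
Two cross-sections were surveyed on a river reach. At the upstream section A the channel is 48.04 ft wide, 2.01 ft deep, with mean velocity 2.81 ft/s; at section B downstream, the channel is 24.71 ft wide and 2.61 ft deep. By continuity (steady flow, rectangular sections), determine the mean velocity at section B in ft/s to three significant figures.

Q = A₁V₁ = (48.04×2.01) × 2.81 = 271.3 ft³/s
A₂ = 24.71 × 2.61 = 64.49 ft²
V₂ = Q/A₂ = 271.3/64.49 = 4.207 ft/s

4.21 ft/s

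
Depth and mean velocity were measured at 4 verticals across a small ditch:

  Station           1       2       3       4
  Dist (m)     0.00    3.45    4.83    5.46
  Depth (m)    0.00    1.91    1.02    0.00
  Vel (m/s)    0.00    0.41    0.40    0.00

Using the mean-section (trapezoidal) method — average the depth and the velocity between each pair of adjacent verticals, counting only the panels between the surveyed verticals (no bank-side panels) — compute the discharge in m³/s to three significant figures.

Panel 1-2: Δb = 3.45 m, d̄ = (0.00+1.91)/2 = 0.955, v̄ = (0.00+0.41)/2 = 0.205 → q = 3.45×0.955×0.205 = 0.6754 m³/s
Panel 2-3: Δb = 1.38 m, d̄ = (1.91+1.02)/2 = 1.465, v̄ = (0.41+0.40)/2 = 0.405 → q = 1.38×1.465×0.405 = 0.8188 m³/s
Panel 3-4: Δb = 0.63 m, d̄ = (1.02+0.00)/2 = 0.51, v̄ = (0.40+0.00)/2 = 0.2 → q = 0.63×0.51×0.2 = 0.06426 m³/s
Q = Σ q = 1.558 m³/s

1.56 m³/s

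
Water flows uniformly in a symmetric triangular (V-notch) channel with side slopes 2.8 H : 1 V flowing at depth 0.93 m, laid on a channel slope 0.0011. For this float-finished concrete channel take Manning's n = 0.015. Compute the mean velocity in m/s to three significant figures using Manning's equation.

1.28 m/s

A = z·y² = 2.8×0.93² = 2.422 m²
P = 2y√(1+z²) = 2×0.93×√(1+2.8²) = 5.530 m
R = A/P = 2.422/5.530 = 0.4379 m
Q = (1/n)·A·R^(2/3)·S^(1/2) = (1/0.015) × 2.422 × 0.4379^(2/3) × 0.0011^(1/2) = 3.088 m³/s
V = Q/A = 3.088/2.422 = 1.275 m/s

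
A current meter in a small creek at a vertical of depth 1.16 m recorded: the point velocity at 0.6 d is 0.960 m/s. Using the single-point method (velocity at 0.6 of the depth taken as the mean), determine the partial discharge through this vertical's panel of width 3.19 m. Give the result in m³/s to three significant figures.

v̄ = v₀.₆ = 0.960 m/s
q = v̄ × d × w = 0.9600 × 1.16 × 3.19 = 3.552 m³/s

3.55 m³/s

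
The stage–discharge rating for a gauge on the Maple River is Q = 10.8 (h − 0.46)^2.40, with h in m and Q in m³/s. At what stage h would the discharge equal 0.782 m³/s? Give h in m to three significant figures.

h − h₀ = (Q/C)^(1/b) = (0.782/10.8)^(1/2.40) = 0.3349 m
h = 0.46 + 0.3349 = 0.7949 m

0.795 m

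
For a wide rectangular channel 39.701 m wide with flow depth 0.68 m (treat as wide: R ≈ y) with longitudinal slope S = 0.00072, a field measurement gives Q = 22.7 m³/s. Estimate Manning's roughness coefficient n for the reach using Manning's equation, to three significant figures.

0.0247

A = b·y = 39.701 × 0.68 = 27.00 m²
Wide channel: R ≈ y = 0.68 m
n = (1/Q)·A·R^(2/3)·S^(1/2) = (1/22.7) × 27.00 × 0.7733 × 0.02683 = 0.02468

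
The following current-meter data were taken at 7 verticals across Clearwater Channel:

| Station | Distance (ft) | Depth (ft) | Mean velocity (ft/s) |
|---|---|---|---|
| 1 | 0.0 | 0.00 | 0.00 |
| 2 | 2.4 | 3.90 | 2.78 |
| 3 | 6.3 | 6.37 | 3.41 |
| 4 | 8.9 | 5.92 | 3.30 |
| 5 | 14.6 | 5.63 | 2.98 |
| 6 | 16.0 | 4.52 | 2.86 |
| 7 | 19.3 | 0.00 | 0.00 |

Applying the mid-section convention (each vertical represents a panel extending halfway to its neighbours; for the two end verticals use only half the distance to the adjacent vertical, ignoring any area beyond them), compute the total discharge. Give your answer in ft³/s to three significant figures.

276 ft³/s

w_2 = (6.3 − 0.0)/2 = 3.15 ft; q_2 = 2.78 × 3.90 × 3.15 = 34.15 ft³/s
w_3 = (8.9 − 2.4)/2 = 3.25 ft; q_3 = 3.41 × 6.37 × 3.25 = 70.60 ft³/s
w_4 = (14.6 − 6.3)/2 = 4.15 ft; q_4 = 3.30 × 5.92 × 4.15 = 81.07 ft³/s
w_5 = (16.0 − 8.9)/2 = 3.55 ft; q_5 = 2.98 × 5.63 × 3.55 = 59.56 ft³/s
w_6 = (19.3 − 14.6)/2 = 2.35 ft; q_6 = 2.86 × 4.52 × 2.35 = 30.38 ft³/s
Stations 1, 7 contribute zero (depth or velocity is 0).
Q = Σ qᵢ = 275.8 ft³/s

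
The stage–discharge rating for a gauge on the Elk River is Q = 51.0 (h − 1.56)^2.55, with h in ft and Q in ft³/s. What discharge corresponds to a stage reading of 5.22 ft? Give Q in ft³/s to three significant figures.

1390 ft³/s

Q = 51.0 × (5.22 − 1.56)^2.55 = 51.0 × 3.66^2.55 = 1395 ft³/s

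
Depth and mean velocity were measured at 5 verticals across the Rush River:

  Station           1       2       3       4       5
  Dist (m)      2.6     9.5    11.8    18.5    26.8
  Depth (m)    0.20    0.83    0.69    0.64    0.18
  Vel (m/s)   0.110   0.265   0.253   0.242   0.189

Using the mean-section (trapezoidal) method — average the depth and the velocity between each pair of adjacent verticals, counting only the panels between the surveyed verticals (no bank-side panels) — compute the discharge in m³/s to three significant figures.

2.96 m³/s

Panel 1-2: Δb = 6.9 m, d̄ = (0.20+0.83)/2 = 0.515, v̄ = (0.110+0.265)/2 = 0.1875 → q = 6.9×0.515×0.1875 = 0.6663 m³/s
Panel 2-3: Δb = 2.3 m, d̄ = (0.83+0.69)/2 = 0.76, v̄ = (0.265+0.253)/2 = 0.259 → q = 2.3×0.76×0.259 = 0.4527 m³/s
Panel 3-4: Δb = 6.7 m, d̄ = (0.69+0.64)/2 = 0.665, v̄ = (0.253+0.242)/2 = 0.2475 → q = 6.7×0.665×0.2475 = 1.103 m³/s
Panel 4-5: Δb = 8.3 m, d̄ = (0.64+0.18)/2 = 0.41, v̄ = (0.242+0.189)/2 = 0.2155 → q = 8.3×0.41×0.2155 = 0.7333 m³/s
Q = Σ q = 2.955 m³/s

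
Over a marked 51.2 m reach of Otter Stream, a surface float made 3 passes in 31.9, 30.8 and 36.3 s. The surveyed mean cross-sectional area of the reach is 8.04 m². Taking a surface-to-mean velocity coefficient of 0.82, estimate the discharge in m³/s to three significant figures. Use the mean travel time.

t̄ = (31.9 + 30.8 + 36.3) / 3 = 33 s
v_surface = L / t̄ = 51.2 / 33 = 1.552 m/s
v_mean = 0.82 × 1.552 = 1.272 m/s
Q = A × v_mean = 8.04 × 1.272 = 10.23 m³/s

10.2 m³/s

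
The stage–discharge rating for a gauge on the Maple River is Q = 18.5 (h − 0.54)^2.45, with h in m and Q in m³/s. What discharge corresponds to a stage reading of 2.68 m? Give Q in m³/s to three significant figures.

119 m³/s

Q = 18.5 × (2.68 − 0.54)^2.45 = 18.5 × 2.14^2.45 = 119.3 m³/s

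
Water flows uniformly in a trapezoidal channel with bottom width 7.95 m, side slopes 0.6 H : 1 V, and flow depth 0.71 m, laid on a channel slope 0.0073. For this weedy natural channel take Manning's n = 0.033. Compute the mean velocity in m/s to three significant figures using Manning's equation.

A = (b + z·y)·y = (7.95 + 0.6×0.71)×0.71 = 5.947 m²
P = b + 2y√(1+z²) = 7.95 + 2×0.71×√(1+0.6²) = 9.606 m
R = A/P = 5.947/9.606 = 0.6191 m
Q = (1/n)·A·R^(2/3)·S^(1/2) = (1/0.033) × 5.947 × 0.6191^(2/3) × 0.0073^(1/2) = 11.18 m³/s
V = Q/A = 11.18/5.947 = 1.881 m/s

1.88 m/s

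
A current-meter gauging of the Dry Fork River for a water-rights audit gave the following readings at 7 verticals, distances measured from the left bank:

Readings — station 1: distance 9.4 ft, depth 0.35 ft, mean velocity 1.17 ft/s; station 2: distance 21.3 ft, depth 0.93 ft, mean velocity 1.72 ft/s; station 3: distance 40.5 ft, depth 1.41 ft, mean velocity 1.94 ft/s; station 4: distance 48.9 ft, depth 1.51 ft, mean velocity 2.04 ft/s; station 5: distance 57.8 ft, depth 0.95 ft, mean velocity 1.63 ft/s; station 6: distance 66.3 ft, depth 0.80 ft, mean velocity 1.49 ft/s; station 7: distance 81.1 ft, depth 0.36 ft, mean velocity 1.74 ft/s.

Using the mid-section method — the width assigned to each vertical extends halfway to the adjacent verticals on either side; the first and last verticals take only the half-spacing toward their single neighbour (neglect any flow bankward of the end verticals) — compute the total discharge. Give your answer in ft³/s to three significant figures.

124 ft³/s

w_1 = (21.3 − 9.4)/2 = 5.95 ft; q_1 = 1.17 × 0.35 × 5.95 = 2.437 ft³/s
w_2 = (40.5 − 9.4)/2 = 15.55 ft; q_2 = 1.72 × 0.93 × 15.55 = 24.87 ft³/s
w_3 = (48.9 − 21.3)/2 = 13.8 ft; q_3 = 1.94 × 1.41 × 13.8 = 37.75 ft³/s
w_4 = (57.8 − 40.5)/2 = 8.65 ft; q_4 = 2.04 × 1.51 × 8.65 = 26.65 ft³/s
w_5 = (66.3 − 48.9)/2 = 8.7 ft; q_5 = 1.63 × 0.95 × 8.7 = 13.47 ft³/s
w_6 = (81.1 − 57.8)/2 = 11.65 ft; q_6 = 1.49 × 0.80 × 11.65 = 13.89 ft³/s
w_7 = (81.1 − 66.3)/2 = 7.4 ft; q_7 = 1.74 × 0.36 × 7.4 = 4.635 ft³/s
Q = Σ qᵢ = 123.7 ft³/s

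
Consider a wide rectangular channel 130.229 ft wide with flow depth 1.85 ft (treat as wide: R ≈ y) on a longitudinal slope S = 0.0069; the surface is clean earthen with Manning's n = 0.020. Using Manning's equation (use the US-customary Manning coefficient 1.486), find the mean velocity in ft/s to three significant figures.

9.30 ft/s

A = b·y = 130.229 × 1.85 = 240.9 ft²
Wide channel: R ≈ y = 1.85 ft
Q = (1.486/n)·A·R^(2/3)·S^(1/2) = (1.486/0.020) × 240.9 × 1.850^(2/3) × 0.0069^(1/2) = 2241 ft³/s
V = Q/A = 2241/240.9 = 9.301 ft/s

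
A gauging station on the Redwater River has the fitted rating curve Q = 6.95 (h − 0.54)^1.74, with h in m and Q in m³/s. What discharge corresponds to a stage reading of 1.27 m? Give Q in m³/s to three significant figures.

4.02 m³/s

Q = 6.95 × (1.27 − 0.54)^1.74 = 6.95 × 0.73^1.74 = 4.019 m³/s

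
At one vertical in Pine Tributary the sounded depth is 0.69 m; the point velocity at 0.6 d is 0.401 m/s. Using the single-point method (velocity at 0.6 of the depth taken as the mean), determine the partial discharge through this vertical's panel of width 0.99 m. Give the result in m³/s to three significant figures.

v̄ = v₀.₆ = 0.401 m/s
q = v̄ × d × w = 0.4010 × 0.69 × 0.99 = 0.2739 m³/s

0.274 m³/s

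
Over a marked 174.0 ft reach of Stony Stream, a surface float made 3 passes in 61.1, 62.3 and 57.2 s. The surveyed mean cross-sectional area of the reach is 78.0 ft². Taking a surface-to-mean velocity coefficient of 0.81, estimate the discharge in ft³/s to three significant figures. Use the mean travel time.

t̄ = (61.1 + 62.3 + 57.2) / 3 = 60.2 s
v_surface = L / t̄ = 174.0 / 60.2 = 2.890 ft/s
v_mean = 0.81 × 2.890 = 2.341 ft/s
Q = A × v_mean = 78.0 × 2.341 = 182.6 ft³/s

183 ft³/s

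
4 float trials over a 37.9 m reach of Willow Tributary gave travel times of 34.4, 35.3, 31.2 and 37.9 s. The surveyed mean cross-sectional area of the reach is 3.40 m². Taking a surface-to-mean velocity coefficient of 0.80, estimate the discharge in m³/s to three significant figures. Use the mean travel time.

2.97 m³/s

t̄ = (34.4 + 35.3 + 31.2 + 37.9) / 4 = 34.7 s
v_surface = L / t̄ = 37.9 / 34.7 = 1.092 m/s
v_mean = 0.80 × 1.092 = 0.8738 m/s
Q = A × v_mean = 3.40 × 0.8738 = 2.971 m³/s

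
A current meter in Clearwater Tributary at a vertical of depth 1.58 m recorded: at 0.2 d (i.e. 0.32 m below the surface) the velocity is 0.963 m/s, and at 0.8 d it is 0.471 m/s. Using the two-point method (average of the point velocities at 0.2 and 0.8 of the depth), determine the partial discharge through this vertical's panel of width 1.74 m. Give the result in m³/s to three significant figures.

v̄ = (0.963 + 0.471) / 2 = 0.7170 m/s
q = v̄ × d × w = 0.7170 × 1.58 × 1.74 = 1.971 m³/s

1.97 m³/s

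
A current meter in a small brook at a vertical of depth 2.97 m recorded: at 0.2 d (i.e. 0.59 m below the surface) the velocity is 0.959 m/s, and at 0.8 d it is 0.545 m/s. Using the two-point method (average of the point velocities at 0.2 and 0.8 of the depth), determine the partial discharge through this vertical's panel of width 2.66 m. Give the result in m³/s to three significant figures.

5.94 m³/s

v̄ = (0.959 + 0.545) / 2 = 0.7520 m/s
q = v̄ × d × w = 0.7520 × 2.97 × 2.66 = 5.941 m³/s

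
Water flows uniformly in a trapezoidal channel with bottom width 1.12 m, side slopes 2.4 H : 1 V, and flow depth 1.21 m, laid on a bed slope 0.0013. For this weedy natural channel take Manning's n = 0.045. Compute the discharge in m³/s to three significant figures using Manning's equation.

2.95 m³/s

A = (b + z·y)·y = (1.12 + 2.4×1.21)×1.21 = 4.869 m²
P = b + 2y√(1+z²) = 1.12 + 2×1.21×√(1+2.4²) = 7.412 m
R = A/P = 4.869/7.412 = 0.6569 m
Q = (1/n)·A·R^(2/3)·S^(1/2) = (1/0.045) × 4.869 × 0.6569^(2/3) × 0.0013^(1/2) = 2.948 m³/s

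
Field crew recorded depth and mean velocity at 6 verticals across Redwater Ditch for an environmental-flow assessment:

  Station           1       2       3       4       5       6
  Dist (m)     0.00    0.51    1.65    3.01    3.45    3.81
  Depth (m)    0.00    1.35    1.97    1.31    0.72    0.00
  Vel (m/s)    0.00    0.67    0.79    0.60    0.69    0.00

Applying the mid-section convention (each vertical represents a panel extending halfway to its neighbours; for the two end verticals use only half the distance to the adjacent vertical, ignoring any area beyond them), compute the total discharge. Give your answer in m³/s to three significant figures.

3.60 m³/s

w_2 = (1.65 − 0.00)/2 = 0.825 m; q_2 = 0.67 × 1.35 × 0.825 = 0.7462 m³/s
w_3 = (3.01 − 0.51)/2 = 1.25 m; q_3 = 0.79 × 1.97 × 1.25 = 1.945 m³/s
w_4 = (3.45 − 1.65)/2 = 0.9 m; q_4 = 0.60 × 1.31 × 0.9 = 0.7074 m³/s
w_5 = (3.81 − 3.01)/2 = 0.4 m; q_5 = 0.69 × 0.72 × 0.4 = 0.1987 m³/s
Stations 1, 6 contribute zero (depth or velocity is 0).
Q = Σ qᵢ = 3.598 m³/s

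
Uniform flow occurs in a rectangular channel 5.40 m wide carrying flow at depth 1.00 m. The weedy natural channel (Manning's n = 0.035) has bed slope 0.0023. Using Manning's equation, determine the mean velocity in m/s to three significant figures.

A = b·y = 5.40 × 1.00 = 5.400 m²
P = b + 2y = 5.40 + 2×1.00 = 7.400 m
R = A/P = 5.400/7.400 = 0.7297 m
Q = (1/n)·A·R^(2/3)·S^(1/2) = (1/0.035) × 5.400 × 0.7297^(2/3) × 0.0023^(1/2) = 5.997 m³/s
V = Q/A = 5.997/5.400 = 1.111 m/s

1.11 m/s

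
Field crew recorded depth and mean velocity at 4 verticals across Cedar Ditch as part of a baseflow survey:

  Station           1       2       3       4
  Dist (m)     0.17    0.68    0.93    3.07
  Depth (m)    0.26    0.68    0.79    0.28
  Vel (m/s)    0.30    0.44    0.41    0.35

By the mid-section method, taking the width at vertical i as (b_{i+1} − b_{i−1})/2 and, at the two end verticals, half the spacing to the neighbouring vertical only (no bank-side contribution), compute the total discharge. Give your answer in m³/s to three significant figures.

w_1 = (0.68 − 0.17)/2 = 0.255 m; q_1 = 0.30 × 0.26 × 0.255 = 0.01989 m³/s
w_2 = (0.93 − 0.17)/2 = 0.38 m; q_2 = 0.44 × 0.68 × 0.38 = 0.1137 m³/s
w_3 = (3.07 − 0.68)/2 = 1.195 m; q_3 = 0.41 × 0.79 × 1.195 = 0.3871 m³/s
w_4 = (3.07 − 0.93)/2 = 1.07 m; q_4 = 0.35 × 0.28 × 1.07 = 0.1049 m³/s
Q = Σ qᵢ = 0.6255 m³/s

0.626 m³/s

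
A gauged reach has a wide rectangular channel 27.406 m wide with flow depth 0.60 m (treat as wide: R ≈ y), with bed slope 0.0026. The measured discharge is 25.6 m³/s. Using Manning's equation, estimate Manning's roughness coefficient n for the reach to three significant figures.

A = b·y = 27.406 × 0.60 = 16.44 m²
Wide channel: R ≈ y = 0.60 m
n = (1/Q)·A·R^(2/3)·S^(1/2) = (1/25.6) × 16.44 × 0.7114 × 0.05099 = 0.02330

0.0233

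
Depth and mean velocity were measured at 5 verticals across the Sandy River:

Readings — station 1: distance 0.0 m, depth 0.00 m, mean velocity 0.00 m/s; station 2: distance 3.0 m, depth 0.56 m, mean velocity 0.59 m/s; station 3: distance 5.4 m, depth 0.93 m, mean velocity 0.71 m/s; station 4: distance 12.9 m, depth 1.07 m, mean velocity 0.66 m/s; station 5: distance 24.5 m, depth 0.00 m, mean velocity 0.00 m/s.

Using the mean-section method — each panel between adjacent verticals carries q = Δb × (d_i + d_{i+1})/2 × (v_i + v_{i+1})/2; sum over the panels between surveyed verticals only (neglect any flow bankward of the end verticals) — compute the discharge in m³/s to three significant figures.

Panel 1-2: Δb = 3 m, d̄ = (0.00+0.56)/2 = 0.28, v̄ = (0.00+0.59)/2 = 0.295 → q = 3×0.28×0.295 = 0.2478 m³/s
Panel 2-3: Δb = 2.4 m, d̄ = (0.56+0.93)/2 = 0.745, v̄ = (0.59+0.71)/2 = 0.65 → q = 2.4×0.745×0.65 = 1.162 m³/s
Panel 3-4: Δb = 7.5 m, d̄ = (0.93+1.07)/2 = 1, v̄ = (0.71+0.66)/2 = 0.685 → q = 7.5×1×0.685 = 5.138 m³/s
Panel 4-5: Δb = 11.6 m, d̄ = (1.07+0.00)/2 = 0.535, v̄ = (0.66+0.00)/2 = 0.33 → q = 11.6×0.535×0.33 = 2.048 m³/s
Q = Σ q = 8.595 m³/s

8.60 m³/s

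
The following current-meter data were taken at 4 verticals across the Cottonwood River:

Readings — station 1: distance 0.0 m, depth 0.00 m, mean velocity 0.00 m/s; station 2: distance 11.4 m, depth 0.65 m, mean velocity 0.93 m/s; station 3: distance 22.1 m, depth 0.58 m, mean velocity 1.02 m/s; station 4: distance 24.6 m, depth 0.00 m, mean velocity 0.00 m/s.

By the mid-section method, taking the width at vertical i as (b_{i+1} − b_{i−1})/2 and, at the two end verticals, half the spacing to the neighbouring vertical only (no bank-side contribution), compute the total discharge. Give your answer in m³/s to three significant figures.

w_2 = (22.1 − 0.0)/2 = 11.05 m; q_2 = 0.93 × 0.65 × 11.05 = 6.680 m³/s
w_3 = (24.6 − 11.4)/2 = 6.6 m; q_3 = 1.02 × 0.58 × 6.6 = 3.905 m³/s
Stations 1, 4 contribute zero (depth or velocity is 0).
Q = Σ qᵢ = 10.58 m³/s

10.6 m³/s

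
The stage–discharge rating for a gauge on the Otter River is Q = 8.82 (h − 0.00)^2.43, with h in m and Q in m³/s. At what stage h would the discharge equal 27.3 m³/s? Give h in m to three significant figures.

h − h₀ = (Q/C)^(1/b) = (27.3/8.82)^(1/2.43) = 1.592 m
h = 0.00 + 1.592 = 1.592 m

1.59 m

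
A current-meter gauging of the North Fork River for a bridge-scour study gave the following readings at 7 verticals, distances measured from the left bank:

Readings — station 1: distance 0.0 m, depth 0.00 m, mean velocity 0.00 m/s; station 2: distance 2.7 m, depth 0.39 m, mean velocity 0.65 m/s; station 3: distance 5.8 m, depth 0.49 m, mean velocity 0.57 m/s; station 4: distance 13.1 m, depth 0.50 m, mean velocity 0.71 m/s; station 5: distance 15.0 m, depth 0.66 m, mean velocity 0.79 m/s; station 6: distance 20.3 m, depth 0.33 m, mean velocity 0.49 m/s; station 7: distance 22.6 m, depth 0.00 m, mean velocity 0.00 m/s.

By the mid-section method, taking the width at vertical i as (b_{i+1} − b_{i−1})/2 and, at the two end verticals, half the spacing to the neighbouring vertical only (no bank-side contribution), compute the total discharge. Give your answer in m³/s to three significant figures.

w_2 = (5.8 − 0.0)/2 = 2.9 m; q_2 = 0.65 × 0.39 × 2.9 = 0.7352 m³/s
w_3 = (13.1 − 2.7)/2 = 5.2 m; q_3 = 0.57 × 0.49 × 5.2 = 1.452 m³/s
w_4 = (15.0 − 5.8)/2 = 4.6 m; q_4 = 0.71 × 0.50 × 4.6 = 1.633 m³/s
w_5 = (20.3 − 13.1)/2 = 3.6 m; q_5 = 0.79 × 0.66 × 3.6 = 1.877 m³/s
w_6 = (22.6 − 15.0)/2 = 3.8 m; q_6 = 0.49 × 0.33 × 3.8 = 0.6145 m³/s
Stations 1, 7 contribute zero (depth or velocity is 0).
Q = Σ qᵢ = 6.312 m³/s

6.31 m³/s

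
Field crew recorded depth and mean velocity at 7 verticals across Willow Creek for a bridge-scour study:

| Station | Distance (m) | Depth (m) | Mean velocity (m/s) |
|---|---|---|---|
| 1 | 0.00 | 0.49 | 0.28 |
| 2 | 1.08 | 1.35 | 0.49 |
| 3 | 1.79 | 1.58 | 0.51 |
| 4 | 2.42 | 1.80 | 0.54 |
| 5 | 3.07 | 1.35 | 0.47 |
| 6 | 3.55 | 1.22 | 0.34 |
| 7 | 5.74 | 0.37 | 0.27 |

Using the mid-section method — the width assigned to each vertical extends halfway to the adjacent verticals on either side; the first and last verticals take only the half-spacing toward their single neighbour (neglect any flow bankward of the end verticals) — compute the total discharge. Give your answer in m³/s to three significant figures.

2.85 m³/s

w_1 = (1.08 − 0.00)/2 = 0.54 m; q_1 = 0.28 × 0.49 × 0.54 = 0.07409 m³/s
w_2 = (1.79 − 0.00)/2 = 0.895 m; q_2 = 0.49 × 1.35 × 0.895 = 0.5920 m³/s
w_3 = (2.42 − 1.08)/2 = 0.67 m; q_3 = 0.51 × 1.58 × 0.67 = 0.5399 m³/s
w_4 = (3.07 − 1.79)/2 = 0.64 m; q_4 = 0.54 × 1.80 × 0.64 = 0.6221 m³/s
w_5 = (3.55 − 2.42)/2 = 0.565 m; q_5 = 0.47 × 1.35 × 0.565 = 0.3585 m³/s
w_6 = (5.74 − 3.07)/2 = 1.335 m; q_6 = 0.34 × 1.22 × 1.335 = 0.5538 m³/s
w_7 = (5.74 − 3.55)/2 = 1.095 m; q_7 = 0.27 × 0.37 × 1.095 = 0.1094 m³/s
Q = Σ qᵢ = 2.850 m³/s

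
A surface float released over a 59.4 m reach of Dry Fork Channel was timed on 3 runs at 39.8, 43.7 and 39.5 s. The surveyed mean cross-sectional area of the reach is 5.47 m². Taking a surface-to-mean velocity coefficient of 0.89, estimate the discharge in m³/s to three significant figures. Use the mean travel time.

t̄ = (39.8 + 43.7 + 39.5) / 3 = 41 s
v_surface = L / t̄ = 59.4 / 41 = 1.449 m/s
v_mean = 0.89 × 1.449 = 1.289 m/s
Q = A × v_mean = 5.47 × 1.289 = 7.053 m³/s

7.05 m³/s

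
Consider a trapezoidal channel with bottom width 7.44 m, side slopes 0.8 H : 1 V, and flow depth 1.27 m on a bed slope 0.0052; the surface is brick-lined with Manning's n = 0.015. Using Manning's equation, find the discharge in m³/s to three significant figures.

A = (b + z·y)·y = (7.44 + 0.8×1.27)×1.27 = 10.74 m²
P = b + 2y√(1+z²) = 7.44 + 2×1.27×√(1+0.8²) = 10.69 m
R = A/P = 10.74/10.69 = 1.004 m
Q = (1/n)·A·R^(2/3)·S^(1/2) = (1/0.015) × 10.74 × 1.004^(2/3) × 0.0052^(1/2) = 51.78 m³/s

51.8 m³/s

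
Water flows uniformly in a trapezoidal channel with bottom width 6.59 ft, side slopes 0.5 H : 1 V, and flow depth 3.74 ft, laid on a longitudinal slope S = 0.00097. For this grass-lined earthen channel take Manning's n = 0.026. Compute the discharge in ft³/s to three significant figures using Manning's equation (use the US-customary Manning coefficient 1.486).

92.8 ft³/s

A = (b + z·y)·y = (6.59 + 0.5×3.74)×3.74 = 31.64 ft²
P = b + 2y√(1+z²) = 6.59 + 2×3.74×√(1+0.5²) = 14.95 ft
R = A/P = 31.64/14.95 = 2.116 ft
Q = (1.486/n)·A·R^(2/3)·S^(1/2) = (1.486/0.026) × 31.64 × 2.116^(2/3) × 0.00097^(1/2) = 92.83 ft³/s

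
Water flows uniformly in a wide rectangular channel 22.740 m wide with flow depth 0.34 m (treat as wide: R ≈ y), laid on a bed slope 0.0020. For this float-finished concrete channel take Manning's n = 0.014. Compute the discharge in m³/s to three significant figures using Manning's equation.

12.0 m³/s

A = b·y = 22.740 × 0.34 = 7.732 m²
Wide channel: R ≈ y = 0.34 m
Q = (1/n)·A·R^(2/3)·S^(1/2) = (1/0.014) × 7.732 × 0.3400^(2/3) × 0.0020^(1/2) = 12.03 m³/s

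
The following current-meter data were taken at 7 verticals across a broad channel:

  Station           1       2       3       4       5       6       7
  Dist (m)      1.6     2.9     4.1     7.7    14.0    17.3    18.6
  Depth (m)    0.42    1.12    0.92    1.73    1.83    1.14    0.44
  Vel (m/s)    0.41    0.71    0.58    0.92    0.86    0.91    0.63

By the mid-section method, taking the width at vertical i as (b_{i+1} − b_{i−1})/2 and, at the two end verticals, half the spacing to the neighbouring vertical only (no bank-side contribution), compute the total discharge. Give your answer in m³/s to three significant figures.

20.4 m³/s

w_1 = (2.9 − 1.6)/2 = 0.65 m; q_1 = 0.41 × 0.42 × 0.65 = 0.1119 m³/s
w_2 = (4.1 − 1.6)/2 = 1.25 m; q_2 = 0.71 × 1.12 × 1.25 = 0.9940 m³/s
w_3 = (7.7 − 2.9)/2 = 2.4 m; q_3 = 0.58 × 0.92 × 2.4 = 1.281 m³/s
w_4 = (14.0 − 4.1)/2 = 4.95 m; q_4 = 0.92 × 1.73 × 4.95 = 7.878 m³/s
w_5 = (17.3 − 7.7)/2 = 4.8 m; q_5 = 0.86 × 1.83 × 4.8 = 7.554 m³/s
w_6 = (18.6 − 14.0)/2 = 2.3 m; q_6 = 0.91 × 1.14 × 2.3 = 2.386 m³/s
w_7 = (18.6 − 17.3)/2 = 0.65 m; q_7 = 0.63 × 0.44 × 0.65 = 0.1802 m³/s
Q = Σ qᵢ = 20.39 m³/s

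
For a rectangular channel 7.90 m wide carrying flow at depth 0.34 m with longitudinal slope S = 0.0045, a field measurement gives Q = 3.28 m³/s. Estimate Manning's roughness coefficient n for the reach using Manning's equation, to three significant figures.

A = b·y = 7.90 × 0.34 = 2.686 m²
P = b + 2y = 7.90 + 2×0.34 = 8.580 m
R = A/P = 2.686/8.580 = 0.3131 m
n = (1/Q)·A·R^(2/3)·S^(1/2) = (1/3.28) × 2.686 × 0.4610 × 0.06708 = 0.02533

0.0253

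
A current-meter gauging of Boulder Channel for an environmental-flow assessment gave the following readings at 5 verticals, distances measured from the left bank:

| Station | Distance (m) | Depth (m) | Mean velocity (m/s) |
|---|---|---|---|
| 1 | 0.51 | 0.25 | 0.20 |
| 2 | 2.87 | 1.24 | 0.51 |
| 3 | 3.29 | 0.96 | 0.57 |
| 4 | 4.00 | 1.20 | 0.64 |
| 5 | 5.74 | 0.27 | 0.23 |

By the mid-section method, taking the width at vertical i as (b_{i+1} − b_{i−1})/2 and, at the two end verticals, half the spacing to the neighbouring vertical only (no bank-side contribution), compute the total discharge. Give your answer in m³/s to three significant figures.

2.24 m³/s

w_1 = (2.87 − 0.51)/2 = 1.18 m; q_1 = 0.20 × 0.25 × 1.18 = 0.05900 m³/s
w_2 = (3.29 − 0.51)/2 = 1.39 m; q_2 = 0.51 × 1.24 × 1.39 = 0.8790 m³/s
w_3 = (4.00 − 2.87)/2 = 0.565 m; q_3 = 0.57 × 0.96 × 0.565 = 0.3092 m³/s
w_4 = (5.74 − 3.29)/2 = 1.225 m; q_4 = 0.64 × 1.20 × 1.225 = 0.9408 m³/s
w_5 = (5.74 − 4.00)/2 = 0.87 m; q_5 = 0.23 × 0.27 × 0.87 = 0.05403 m³/s
Q = Σ qᵢ = 2.242 m³/s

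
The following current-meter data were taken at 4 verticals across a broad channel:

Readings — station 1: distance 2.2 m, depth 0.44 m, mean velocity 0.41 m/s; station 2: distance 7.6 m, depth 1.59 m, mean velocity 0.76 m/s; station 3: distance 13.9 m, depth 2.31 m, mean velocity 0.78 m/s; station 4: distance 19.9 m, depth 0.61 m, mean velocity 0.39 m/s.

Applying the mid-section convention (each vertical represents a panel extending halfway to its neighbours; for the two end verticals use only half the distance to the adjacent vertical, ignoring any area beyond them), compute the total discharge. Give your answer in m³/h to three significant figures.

69700 m³/h

w_1 = (7.6 − 2.2)/2 = 2.7 m; q_1 = 0.41 × 0.44 × 2.7 = 0.4871 m³/s
w_2 = (13.9 − 2.2)/2 = 5.85 m; q_2 = 0.76 × 1.59 × 5.85 = 7.069 m³/s
w_3 = (19.9 − 7.6)/2 = 6.15 m; q_3 = 0.78 × 2.31 × 6.15 = 11.08 m³/s
w_4 = (19.9 − 13.9)/2 = 3 m; q_4 = 0.39 × 0.61 × 3 = 0.7137 m³/s
Q = Σ qᵢ = 19.35 m³/s
= 19.35 × 3600 = 69660 m³/h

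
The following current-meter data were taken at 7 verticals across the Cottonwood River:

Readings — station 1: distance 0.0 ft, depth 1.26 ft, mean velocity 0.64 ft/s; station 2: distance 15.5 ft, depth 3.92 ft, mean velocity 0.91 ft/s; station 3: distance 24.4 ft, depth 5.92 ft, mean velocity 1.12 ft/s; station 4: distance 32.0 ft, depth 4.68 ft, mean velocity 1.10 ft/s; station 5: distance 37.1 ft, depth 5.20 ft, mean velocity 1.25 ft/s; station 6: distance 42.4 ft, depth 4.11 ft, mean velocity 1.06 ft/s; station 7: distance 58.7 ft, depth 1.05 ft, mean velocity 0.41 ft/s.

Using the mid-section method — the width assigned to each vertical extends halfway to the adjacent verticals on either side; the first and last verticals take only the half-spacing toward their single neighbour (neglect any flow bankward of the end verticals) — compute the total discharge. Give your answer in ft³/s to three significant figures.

222 ft³/s

w_1 = (15.5 − 0.0)/2 = 7.75 ft; q_1 = 0.64 × 1.26 × 7.75 = 6.250 ft³/s
w_2 = (24.4 − 0.0)/2 = 12.2 ft; q_2 = 0.91 × 3.92 × 12.2 = 43.52 ft³/s
w_3 = (32.0 − 15.5)/2 = 8.25 ft; q_3 = 1.12 × 5.92 × 8.25 = 54.70 ft³/s
w_4 = (37.1 − 24.4)/2 = 6.35 ft; q_4 = 1.10 × 4.68 × 6.35 = 32.69 ft³/s
w_5 = (42.4 − 32.0)/2 = 5.2 ft; q_5 = 1.25 × 5.20 × 5.2 = 33.80 ft³/s
w_6 = (58.7 − 37.1)/2 = 10.8 ft; q_6 = 1.06 × 4.11 × 10.8 = 47.05 ft³/s
w_7 = (58.7 − 42.4)/2 = 8.15 ft; q_7 = 0.41 × 1.05 × 8.15 = 3.509 ft³/s
Q = Σ qᵢ = 221.5 ft³/s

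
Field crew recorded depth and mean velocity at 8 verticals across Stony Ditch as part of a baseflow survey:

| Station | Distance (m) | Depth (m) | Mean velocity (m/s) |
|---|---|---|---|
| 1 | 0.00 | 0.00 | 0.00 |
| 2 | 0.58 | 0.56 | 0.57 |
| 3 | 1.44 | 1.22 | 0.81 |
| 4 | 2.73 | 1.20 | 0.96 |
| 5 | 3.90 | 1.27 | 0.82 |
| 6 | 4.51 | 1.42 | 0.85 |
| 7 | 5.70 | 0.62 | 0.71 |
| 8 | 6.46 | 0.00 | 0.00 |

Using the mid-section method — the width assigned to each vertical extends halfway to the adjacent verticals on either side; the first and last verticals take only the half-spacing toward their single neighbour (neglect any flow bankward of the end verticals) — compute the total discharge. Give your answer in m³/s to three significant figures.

w_2 = (1.44 − 0.00)/2 = 0.72 m; q_2 = 0.57 × 0.56 × 0.72 = 0.2298 m³/s
w_3 = (2.73 − 0.58)/2 = 1.075 m; q_3 = 0.81 × 1.22 × 1.075 = 1.062 m³/s
w_4 = (3.90 − 1.44)/2 = 1.23 m; q_4 = 0.96 × 1.20 × 1.23 = 1.417 m³/s
w_5 = (4.51 − 2.73)/2 = 0.89 m; q_5 = 0.82 × 1.27 × 0.89 = 0.9268 m³/s
w_6 = (5.70 − 3.90)/2 = 0.9 m; q_6 = 0.85 × 1.42 × 0.9 = 1.086 m³/s
w_7 = (6.46 − 4.51)/2 = 0.975 m; q_7 = 0.71 × 0.62 × 0.975 = 0.4292 m³/s
Stations 1, 8 contribute zero (depth or velocity is 0).
Q = Σ qᵢ = 5.151 m³/s

5.15 m³/s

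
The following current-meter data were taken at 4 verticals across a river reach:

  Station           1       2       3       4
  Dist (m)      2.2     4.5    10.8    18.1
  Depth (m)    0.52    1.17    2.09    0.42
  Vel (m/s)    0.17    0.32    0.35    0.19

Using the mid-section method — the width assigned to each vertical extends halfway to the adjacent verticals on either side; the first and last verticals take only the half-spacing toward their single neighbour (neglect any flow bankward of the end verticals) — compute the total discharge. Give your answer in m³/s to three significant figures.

6.98 m³/s

w_1 = (4.5 − 2.2)/2 = 1.15 m; q_1 = 0.17 × 0.52 × 1.15 = 0.1017 m³/s
w_2 = (10.8 − 2.2)/2 = 4.3 m; q_2 = 0.32 × 1.17 × 4.3 = 1.610 m³/s
w_3 = (18.1 − 4.5)/2 = 6.8 m; q_3 = 0.35 × 2.09 × 6.8 = 4.974 m³/s
w_4 = (18.1 − 10.8)/2 = 3.65 m; q_4 = 0.19 × 0.42 × 3.65 = 0.2913 m³/s
Q = Σ qᵢ = 6.977 m³/s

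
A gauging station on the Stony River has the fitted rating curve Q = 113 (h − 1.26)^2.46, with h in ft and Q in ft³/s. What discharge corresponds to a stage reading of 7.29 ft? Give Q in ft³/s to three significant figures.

Q = 113 × (7.29 − 1.26)^2.46 = 113 × 6.03^2.46 = 9390 ft³/s

9390 ft³/s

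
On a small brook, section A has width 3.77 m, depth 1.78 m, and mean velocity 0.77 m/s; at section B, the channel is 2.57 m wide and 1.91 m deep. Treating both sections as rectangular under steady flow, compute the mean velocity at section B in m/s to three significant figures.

1.05 m/s

Q = A₁V₁ = (3.77×1.78) × 0.77 = 5.167 m³/s
A₂ = 2.57 × 1.91 = 4.909 m²
V₂ = Q/A₂ = 5.167/4.909 = 1.053 m/s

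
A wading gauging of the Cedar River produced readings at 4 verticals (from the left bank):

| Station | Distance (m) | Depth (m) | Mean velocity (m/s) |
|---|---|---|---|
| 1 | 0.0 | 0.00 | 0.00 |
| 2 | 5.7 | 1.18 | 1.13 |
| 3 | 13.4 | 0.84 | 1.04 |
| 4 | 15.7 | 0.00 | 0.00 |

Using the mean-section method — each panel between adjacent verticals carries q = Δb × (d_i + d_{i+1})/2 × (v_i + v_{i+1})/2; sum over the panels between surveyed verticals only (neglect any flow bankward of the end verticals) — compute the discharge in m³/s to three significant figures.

10.8 m³/s

Panel 1-2: Δb = 5.7 m, d̄ = (0.00+1.18)/2 = 0.59, v̄ = (0.00+1.13)/2 = 0.565 → q = 5.7×0.59×0.565 = 1.900 m³/s
Panel 2-3: Δb = 7.7 m, d̄ = (1.18+0.84)/2 = 1.01, v̄ = (1.13+1.04)/2 = 1.085 → q = 7.7×1.01×1.085 = 8.438 m³/s
Panel 3-4: Δb = 2.3 m, d̄ = (0.84+0.00)/2 = 0.42, v̄ = (1.04+0.00)/2 = 0.52 → q = 2.3×0.42×0.52 = 0.5023 m³/s
Q = Σ q = 10.84 m³/s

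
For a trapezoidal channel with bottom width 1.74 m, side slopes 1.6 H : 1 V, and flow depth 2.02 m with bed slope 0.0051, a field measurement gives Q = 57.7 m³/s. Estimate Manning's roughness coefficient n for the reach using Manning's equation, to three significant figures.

0.0130

A = (b + z·y)·y = (1.74 + 1.6×2.02)×2.02 = 10.04 m²
P = b + 2y√(1+z²) = 1.74 + 2×2.02×√(1+1.6²) = 9.363 m
R = A/P = 10.04/9.363 = 1.073 m
n = (1/Q)·A·R^(2/3)·S^(1/2) = (1/57.7) × 10.04 × 1.048 × 0.07141 = 0.01303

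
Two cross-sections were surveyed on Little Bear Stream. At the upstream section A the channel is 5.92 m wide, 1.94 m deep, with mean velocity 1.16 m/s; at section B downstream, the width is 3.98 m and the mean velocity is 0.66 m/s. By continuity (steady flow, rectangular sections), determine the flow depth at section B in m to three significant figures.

Q = A₁V₁ = (5.92×1.94) × 1.16 = 13.32 m³/s
d₂ = Q/(b₂ V₂) = 13.32/(3.98×0.66) = 5.072 m

5.07 m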